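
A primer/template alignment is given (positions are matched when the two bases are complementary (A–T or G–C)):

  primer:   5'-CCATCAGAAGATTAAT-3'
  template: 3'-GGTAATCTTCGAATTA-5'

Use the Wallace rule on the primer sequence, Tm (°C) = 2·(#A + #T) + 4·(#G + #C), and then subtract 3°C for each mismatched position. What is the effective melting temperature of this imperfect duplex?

36°C

Primer base counts: A=7, T=4, G=2, C=3 → A+T=11, G+C=5
Perfect-match Tm = 2(11) + 4(5) = 22 + 20 = 42°C
Mismatches (positions where the bases are not complementary): 2 (at positions 5, 11)
Effective Tm = 42 − 2×3 = 42 − 6 = 36°C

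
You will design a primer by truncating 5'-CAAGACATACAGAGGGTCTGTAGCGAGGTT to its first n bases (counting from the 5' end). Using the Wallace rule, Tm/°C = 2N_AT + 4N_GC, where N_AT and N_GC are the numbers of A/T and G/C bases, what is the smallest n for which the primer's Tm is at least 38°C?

n = 14

First 13 bases: CAAGACATACAGA → Tm = 36°C (< 38°C)
First 14 bases: CAAGACATACAGAG → Tm = 40°C (≥ 38°C)
Each additional base adds 2°C (A/T) or 4°C (G/C), so Tm is non-decreasing in n; n = 14 is the first length to reach 38°C.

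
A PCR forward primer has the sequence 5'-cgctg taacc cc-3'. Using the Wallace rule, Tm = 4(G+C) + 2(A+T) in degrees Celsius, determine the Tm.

Counting bases: A=2, G=2, T=2, C=6
A+T = 4, G+C = 8
Tm = 2(4) + 4(8) = 8 + 32 = 40°C

40°C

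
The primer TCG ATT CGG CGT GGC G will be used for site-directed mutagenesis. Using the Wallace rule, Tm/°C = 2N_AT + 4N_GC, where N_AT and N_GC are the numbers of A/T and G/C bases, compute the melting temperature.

54°C

Base counts: G=7, T=4, A=1, C=4
So N_AT = 5 and N_GC = 11.
Tm = 4·11 + 2·5 = 44 + 10 = 54°C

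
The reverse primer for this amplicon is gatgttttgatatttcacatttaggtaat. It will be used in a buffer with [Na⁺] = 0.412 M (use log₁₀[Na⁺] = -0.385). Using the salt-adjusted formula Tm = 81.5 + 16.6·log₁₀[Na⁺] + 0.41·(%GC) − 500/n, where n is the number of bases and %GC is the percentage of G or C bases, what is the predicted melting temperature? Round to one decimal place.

67.8°C

Length n = 29. Scanning the sequence gives A=8, G=5, C=2, T=14.
G+C = 7, so %GC = 7/29 × 100 = 24.138%
Salt term: 16.6 × (-0.385) = -6.391
GC term: 0.41 × 24.138 = 9.897; length term: −500/29 = −17.241
Tm = 81.5 + (-6.391) + 9.897 − 17.241 = 67.765 → 67.8°C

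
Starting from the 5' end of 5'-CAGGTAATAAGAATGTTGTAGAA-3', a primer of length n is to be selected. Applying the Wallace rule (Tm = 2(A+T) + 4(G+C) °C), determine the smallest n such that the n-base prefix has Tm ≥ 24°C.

First 8 bases: CAGGTAAT → Tm = 22°C (< 24°C)
First 9 bases: CAGGTAATA → Tm = 24°C (≥ 24°C)
Each additional base adds 2°C (A/T) or 4°C (G/C), so Tm is non-decreasing in n; n = 9 is the first length to reach 24°C.

n = 9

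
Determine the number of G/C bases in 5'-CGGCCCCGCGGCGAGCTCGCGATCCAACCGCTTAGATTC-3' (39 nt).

27

Counting bases: T=6, A=6, C=16, G=11
Total G or C: 11 + 16 = 27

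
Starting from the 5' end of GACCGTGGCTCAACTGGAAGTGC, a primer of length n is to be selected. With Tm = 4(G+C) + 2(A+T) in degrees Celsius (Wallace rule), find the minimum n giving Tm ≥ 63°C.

First 19 bases: GACCGTGGCTCAACTGGAA → Tm = 60°C (< 63°C)
First 20 bases: GACCGTGGCTCAACTGGAAG → Tm = 64°C (≥ 63°C)
Each additional base adds 2°C (A/T) or 4°C (G/C), so Tm is non-decreasing in n; n = 20 is the first length to reach 63°C.

n = 20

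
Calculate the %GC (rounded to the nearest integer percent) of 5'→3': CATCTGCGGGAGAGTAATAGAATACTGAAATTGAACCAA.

38%

Base counts: A=16, T=8, C=6, G=9
G+C = 9 + 6 = 15 out of 39 bases
%GC = 15/39 × 100 = 38.46% ≈ 38%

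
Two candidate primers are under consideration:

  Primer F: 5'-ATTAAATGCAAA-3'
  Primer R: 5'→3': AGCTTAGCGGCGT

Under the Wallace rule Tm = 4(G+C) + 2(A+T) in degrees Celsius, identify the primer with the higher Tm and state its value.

Primer F: A+T=10, G+C=2 → Tm = 2(10)+4(2) = 28°C
Primer R: A+T=5, G+C=8 → Tm = 2(5)+4(8) = 42°C
28°C vs 42°C → primer R is higher.

Primer R, 42°C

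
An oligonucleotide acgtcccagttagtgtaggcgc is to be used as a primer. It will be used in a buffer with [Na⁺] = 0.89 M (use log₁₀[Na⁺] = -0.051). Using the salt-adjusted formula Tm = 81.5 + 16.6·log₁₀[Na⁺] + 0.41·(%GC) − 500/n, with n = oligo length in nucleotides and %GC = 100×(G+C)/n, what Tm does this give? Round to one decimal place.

82.2°C

Length n = 22. Counting bases: T=5, C=6, A=4, G=7
G+C = 13, so %GC = 13/22 × 100 = 59.091%
Salt term: 16.6 × (-0.051) = -0.847
GC term: 0.41 × 59.091 = 24.227; length term: −500/22 = −22.727
Tm = 81.5 + (-0.847) + 24.227 − 22.727 = 82.153 → 82.2°C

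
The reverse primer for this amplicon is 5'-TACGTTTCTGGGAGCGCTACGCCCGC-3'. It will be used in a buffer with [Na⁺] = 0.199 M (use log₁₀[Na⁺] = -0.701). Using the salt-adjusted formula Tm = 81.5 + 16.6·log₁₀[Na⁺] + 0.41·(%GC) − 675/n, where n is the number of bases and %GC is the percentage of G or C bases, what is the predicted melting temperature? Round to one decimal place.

Length n = 26. T=6, G=8, C=9, A=3
G+C = 17, so %GC = 17/26 × 100 = 65.385%
Salt term: 16.6 × (-0.701) = -11.637
GC term: 0.41 × 65.385 = 26.808; length term: −675/26 = −25.962
Tm = 81.5 + (-11.637) + 26.808 − 25.962 = 70.709 → 70.7°C

70.7°C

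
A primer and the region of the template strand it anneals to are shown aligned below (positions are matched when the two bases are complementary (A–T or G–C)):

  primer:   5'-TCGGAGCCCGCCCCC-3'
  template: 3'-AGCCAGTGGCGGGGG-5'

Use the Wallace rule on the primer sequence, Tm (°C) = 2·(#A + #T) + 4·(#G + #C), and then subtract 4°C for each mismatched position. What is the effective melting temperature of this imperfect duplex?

44°C

Primer base counts: A=1, T=1, G=4, C=9 → A+T=2, G+C=13
Perfect-match Tm = 2(2) + 4(13) = 4 + 52 = 56°C
Mismatches (positions where the bases are not complementary): 3 (at positions 5, 6, 7)
Effective Tm = 56 − 3×4 = 56 − 12 = 44°C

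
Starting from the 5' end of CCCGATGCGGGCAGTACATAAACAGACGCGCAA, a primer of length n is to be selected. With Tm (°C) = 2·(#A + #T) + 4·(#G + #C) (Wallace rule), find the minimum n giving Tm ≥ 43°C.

First 11 bases: CCCGATGCGGG → Tm = 40°C (< 43°C)
First 12 bases: CCCGATGCGGGC → Tm = 44°C (≥ 43°C)
Each additional base adds 2°C (A/T) or 4°C (G/C), so Tm is non-decreasing in n; n = 12 is the first length to reach 43°C.

n = 12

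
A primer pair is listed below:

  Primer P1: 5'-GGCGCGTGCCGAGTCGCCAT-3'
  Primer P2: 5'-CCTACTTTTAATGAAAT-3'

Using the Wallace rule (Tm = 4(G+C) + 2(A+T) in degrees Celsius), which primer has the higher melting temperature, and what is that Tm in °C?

Primer P1: A+T=5, G+C=15 → Tm = 2(5)+4(15) = 70°C
Primer P2: A+T=13, G+C=4 → Tm = 2(13)+4(4) = 42°C
70°C vs 42°C → primer P1 is higher.

Primer P1, 70°C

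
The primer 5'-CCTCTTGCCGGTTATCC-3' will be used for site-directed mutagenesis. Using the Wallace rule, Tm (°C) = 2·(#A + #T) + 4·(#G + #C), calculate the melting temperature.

Scanning the sequence gives C=7, G=3, T=6, A=1.
A+T = 7, G+C = 10
Tm = 4·10 + 2·7 = 40 + 14 = 54°C

54°C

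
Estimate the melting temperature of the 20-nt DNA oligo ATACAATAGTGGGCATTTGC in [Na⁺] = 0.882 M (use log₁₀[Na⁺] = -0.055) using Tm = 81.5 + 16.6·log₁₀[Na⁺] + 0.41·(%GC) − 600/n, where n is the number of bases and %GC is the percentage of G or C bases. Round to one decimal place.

Length n = 20. Counting bases: G=5, A=6, T=6, C=3
G+C = 8, so %GC = 8/20 × 100 = 40%
Salt term: 16.6 × (-0.055) = -0.913
GC term: 0.41 × 40 = 16.4; length term: −600/20 = −30
Tm = 81.5 + (-0.913) + 16.4 − 30 = 66.987 → 67.0°C

67.0°C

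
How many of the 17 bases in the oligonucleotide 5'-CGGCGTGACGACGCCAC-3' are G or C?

Scanning the sequence gives A=3, G=6, C=7, T=1.
G+C = 6 + 7 = 13

13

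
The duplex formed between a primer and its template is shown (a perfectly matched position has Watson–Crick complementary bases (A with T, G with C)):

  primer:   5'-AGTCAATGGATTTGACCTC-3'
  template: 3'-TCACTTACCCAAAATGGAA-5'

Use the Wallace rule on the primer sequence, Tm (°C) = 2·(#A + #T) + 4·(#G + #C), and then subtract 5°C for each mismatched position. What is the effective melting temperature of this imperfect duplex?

Primer base counts: A=5, T=6, G=4, C=4 → A+T=11, G+C=8
Perfect-match Tm = 2(11) + 4(8) = 22 + 32 = 54°C
Mismatches (positions where the bases are not complementary): 4 (at positions 4, 10, 14, 19)
Effective Tm = 54 − 4×5 = 54 − 20 = 34°C

34°C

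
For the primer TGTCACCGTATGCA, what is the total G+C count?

Base counts: A=3, C=4, T=4, G=3
Total G or C: 3 + 4 = 7

7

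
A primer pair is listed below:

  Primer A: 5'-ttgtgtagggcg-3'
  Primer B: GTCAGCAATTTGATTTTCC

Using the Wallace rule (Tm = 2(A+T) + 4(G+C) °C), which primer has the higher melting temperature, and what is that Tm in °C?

Primer A: A+T=5, G+C=7 → Tm = 2(5)+4(7) = 38°C
Primer B: A+T=12, G+C=7 → Tm = 2(12)+4(7) = 52°C
38°C vs 52°C → primer B is higher.

Primer B, 52°C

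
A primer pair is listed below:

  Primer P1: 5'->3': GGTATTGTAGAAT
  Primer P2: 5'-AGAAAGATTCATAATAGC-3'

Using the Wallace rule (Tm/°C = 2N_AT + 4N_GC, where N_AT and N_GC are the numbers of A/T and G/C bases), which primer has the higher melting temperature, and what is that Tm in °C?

Primer P1: A+T=9, G+C=4 → Tm = 2(9)+4(4) = 34°C
Primer P2: A+T=13, G+C=5 → Tm = 2(13)+4(5) = 46°C
34°C vs 46°C → primer P2 is higher.

Primer P2, 46°C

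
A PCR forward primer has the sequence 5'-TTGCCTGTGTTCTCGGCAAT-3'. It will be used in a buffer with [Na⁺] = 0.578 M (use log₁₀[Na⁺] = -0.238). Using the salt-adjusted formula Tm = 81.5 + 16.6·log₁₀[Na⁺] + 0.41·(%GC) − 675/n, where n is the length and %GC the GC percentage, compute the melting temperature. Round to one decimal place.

Length n = 20. A=2, T=8, G=5, C=5
G+C = 10, so %GC = 10/20 × 100 = 50%
Salt term: 16.6 × (-0.238) = -3.951
GC term: 0.41 × 50 = 20.5; length term: −675/20 = −33.75
Tm = 81.5 + (-3.951) + 20.5 − 33.75 = 64.299 → 64.3°C

64.3°C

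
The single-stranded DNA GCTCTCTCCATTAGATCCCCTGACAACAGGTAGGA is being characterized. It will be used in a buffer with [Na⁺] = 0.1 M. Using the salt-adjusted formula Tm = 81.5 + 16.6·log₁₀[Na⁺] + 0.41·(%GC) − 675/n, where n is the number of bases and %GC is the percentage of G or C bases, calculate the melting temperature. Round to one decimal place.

Length n = 35. Base counts: A=9, C=11, G=7, T=8
G+C = 18, so %GC = 18/35 × 100 = 51.429%
Salt term: 16.6 × (-1) = -16.6
GC term: 0.41 × 51.429 = 21.086; length term: −675/35 = −19.286
Tm = 81.5 + (-16.6) + 21.086 − 19.286 = 66.7 → 66.7°C

66.7°C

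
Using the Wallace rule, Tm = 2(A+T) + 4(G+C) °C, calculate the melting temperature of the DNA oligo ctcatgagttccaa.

40°C

Scanning the sequence gives T=4, G=2, C=4, A=4.
AT pairs contribute 8, GC pairs contribute 6.
Tm = 4·6 + 2·8 = 24 + 16 = 40°C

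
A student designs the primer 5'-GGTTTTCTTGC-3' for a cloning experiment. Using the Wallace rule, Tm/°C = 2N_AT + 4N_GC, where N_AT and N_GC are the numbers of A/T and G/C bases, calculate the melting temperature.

32°C

Scanning the sequence gives G=3, A=0, C=2, T=6.
A+T = 6, G+C = 5
Tm = 2×6 + 4×5 = 32°C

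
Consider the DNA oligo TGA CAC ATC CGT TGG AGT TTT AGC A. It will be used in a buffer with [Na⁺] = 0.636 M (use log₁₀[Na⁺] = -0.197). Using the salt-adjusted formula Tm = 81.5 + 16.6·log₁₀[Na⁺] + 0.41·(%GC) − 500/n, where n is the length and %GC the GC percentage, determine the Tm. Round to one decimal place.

Length n = 25. Base counts: T=8, C=5, G=6, A=6
G+C = 11, so %GC = 11/25 × 100 = 44%
Salt term: 16.6 × (-0.197) = -3.27
GC term: 0.41 × 44 = 18.04; length term: −500/25 = −20
Tm = 81.5 + (-3.27) + 18.04 − 20 = 76.27 → 76.3°C

76.3°C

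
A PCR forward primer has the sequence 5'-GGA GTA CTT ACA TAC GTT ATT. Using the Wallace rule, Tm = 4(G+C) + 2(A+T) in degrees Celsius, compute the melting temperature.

56°C

Base counts: T=8, G=4, A=6, C=3
A+T = 14, G+C = 7
Tm = 4·7 + 2·14 = 28 + 28 = 56°C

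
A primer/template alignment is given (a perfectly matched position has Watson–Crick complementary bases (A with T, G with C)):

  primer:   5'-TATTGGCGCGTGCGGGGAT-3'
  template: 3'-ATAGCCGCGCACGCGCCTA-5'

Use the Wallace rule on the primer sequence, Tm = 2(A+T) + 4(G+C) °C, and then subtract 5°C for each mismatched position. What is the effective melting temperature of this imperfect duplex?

Primer base counts: A=2, T=5, G=9, C=3 → A+T=7, G+C=12
Perfect-match Tm = 2(7) + 4(12) = 14 + 48 = 62°C
Mismatches (positions where the bases are not complementary): 2 (at positions 4, 15)
Effective Tm = 62 − 2×5 = 62 − 10 = 52°C

52°C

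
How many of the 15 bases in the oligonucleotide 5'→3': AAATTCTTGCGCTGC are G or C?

Base counts: A=3, T=5, C=4, G=3
G+C = 3 + 4 = 7

7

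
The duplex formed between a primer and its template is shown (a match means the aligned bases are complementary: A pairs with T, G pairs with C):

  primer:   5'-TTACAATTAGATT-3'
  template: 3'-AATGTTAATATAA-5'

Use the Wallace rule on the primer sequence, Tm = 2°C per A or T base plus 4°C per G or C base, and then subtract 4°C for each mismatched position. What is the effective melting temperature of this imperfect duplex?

26°C

Primer base counts: A=5, T=6, G=1, C=1 → A+T=11, G+C=2
Perfect-match Tm = 2(11) + 4(2) = 22 + 8 = 30°C
Mismatches (positions where the bases are not complementary): 1 (at position 10)
Effective Tm = 30 − 1×4 = 30 − 4 = 26°C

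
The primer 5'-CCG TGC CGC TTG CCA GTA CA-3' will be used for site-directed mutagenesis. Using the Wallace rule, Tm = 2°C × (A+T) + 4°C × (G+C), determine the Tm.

66°C

Scanning the sequence gives C=8, A=3, G=5, T=4.
A+T = 7, G+C = 13
Tm = 4·13 + 2·7 = 52 + 14 = 66°C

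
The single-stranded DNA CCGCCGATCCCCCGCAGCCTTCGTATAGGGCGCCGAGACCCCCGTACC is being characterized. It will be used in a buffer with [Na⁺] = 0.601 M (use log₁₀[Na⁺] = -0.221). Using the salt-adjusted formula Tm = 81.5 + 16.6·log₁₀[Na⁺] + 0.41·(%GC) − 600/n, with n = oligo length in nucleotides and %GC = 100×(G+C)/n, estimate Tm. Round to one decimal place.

Length n = 48. Base counts: G=12, C=23, A=7, T=6
G+C = 35, so %GC = 35/48 × 100 = 72.917%
Salt term: 16.6 × (-0.221) = -3.669
GC term: 0.41 × 72.917 = 29.896; length term: −600/48 = −12.5
Tm = 81.5 + (-3.669) + 29.896 − 12.5 = 95.227 → 95.2°C

95.2°C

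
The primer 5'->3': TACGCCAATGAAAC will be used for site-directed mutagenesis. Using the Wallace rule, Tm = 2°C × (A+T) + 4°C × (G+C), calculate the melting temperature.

40°C

Counting bases: C=4, T=2, G=2, A=6
A+T = 8, G+C = 6
Tm = 2(8) + 4(6) = 16 + 24 = 40°C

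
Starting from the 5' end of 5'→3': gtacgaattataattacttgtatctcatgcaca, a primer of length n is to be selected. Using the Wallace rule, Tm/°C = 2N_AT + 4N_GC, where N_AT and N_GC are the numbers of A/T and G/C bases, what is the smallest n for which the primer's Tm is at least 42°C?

First 16 bases: GTACGAATTATAATTA → Tm = 38°C (< 42°C)
First 17 bases: GTACGAATTATAATTAC → Tm = 42°C (≥ 42°C)
Since every base adds ≥2°C, Tm only increases with n, so the threshold is first crossed at n = 17.

n = 17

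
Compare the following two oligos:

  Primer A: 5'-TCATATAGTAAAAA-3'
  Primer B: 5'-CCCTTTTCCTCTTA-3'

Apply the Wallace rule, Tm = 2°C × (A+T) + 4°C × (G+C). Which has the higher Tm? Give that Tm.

Primer A: A+T=12, G+C=2 → Tm = 2(12)+4(2) = 32°C
Primer B: A+T=8, G+C=6 → Tm = 2(8)+4(6) = 40°C
32°C vs 40°C → primer B is higher.

Primer B, 40°C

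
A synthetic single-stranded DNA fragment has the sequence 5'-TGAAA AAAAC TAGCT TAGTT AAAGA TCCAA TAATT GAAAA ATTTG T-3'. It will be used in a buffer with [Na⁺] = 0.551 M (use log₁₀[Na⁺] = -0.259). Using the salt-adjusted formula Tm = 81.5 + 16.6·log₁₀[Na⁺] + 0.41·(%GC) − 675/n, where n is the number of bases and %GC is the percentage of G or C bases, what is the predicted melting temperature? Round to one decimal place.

71.4°C

Length n = 46. Scanning the sequence gives C=4, A=22, G=6, T=14.
G+C = 10, so %GC = 10/46 × 100 = 21.739%
Salt term: 16.6 × (-0.259) = -4.299
GC term: 0.41 × 21.739 = 8.913; length term: −675/46 = −14.674
Tm = 81.5 + (-4.299) + 8.913 − 14.674 = 71.44 → 71.4°C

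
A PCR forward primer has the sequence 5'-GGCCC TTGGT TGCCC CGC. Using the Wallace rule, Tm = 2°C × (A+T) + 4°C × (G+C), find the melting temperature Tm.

Scanning the sequence gives T=4, A=0, G=6, C=8.
So N_AT = 4 and N_GC = 14.
Tm = 2(4) + 4(14) = 8 + 56 = 64°C

64°C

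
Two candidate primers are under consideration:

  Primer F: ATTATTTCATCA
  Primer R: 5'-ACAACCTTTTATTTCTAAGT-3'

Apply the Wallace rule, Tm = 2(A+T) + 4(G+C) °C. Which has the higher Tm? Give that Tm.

Primer R, 50°C

Primer F: A+T=10, G+C=2 → Tm = 2(10)+4(2) = 28°C
Primer R: A+T=15, G+C=5 → Tm = 2(15)+4(5) = 50°C
28°C vs 50°C → primer R is higher.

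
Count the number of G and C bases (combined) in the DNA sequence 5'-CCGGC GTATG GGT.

9

Base counts: T=3, A=1, C=3, G=6
Total G or C: 6 + 3 = 9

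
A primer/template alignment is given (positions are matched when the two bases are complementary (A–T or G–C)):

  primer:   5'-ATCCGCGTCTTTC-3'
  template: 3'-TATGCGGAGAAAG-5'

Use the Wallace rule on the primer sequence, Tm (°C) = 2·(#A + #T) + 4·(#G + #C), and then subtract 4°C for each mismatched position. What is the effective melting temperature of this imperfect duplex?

32°C

Primer base counts: A=1, T=5, G=2, C=5 → A+T=6, G+C=7
Perfect-match Tm = 2(6) + 4(7) = 12 + 28 = 40°C
Mismatches (positions where the bases are not complementary): 2 (at positions 3, 7)
Effective Tm = 40 − 2×4 = 40 − 8 = 32°C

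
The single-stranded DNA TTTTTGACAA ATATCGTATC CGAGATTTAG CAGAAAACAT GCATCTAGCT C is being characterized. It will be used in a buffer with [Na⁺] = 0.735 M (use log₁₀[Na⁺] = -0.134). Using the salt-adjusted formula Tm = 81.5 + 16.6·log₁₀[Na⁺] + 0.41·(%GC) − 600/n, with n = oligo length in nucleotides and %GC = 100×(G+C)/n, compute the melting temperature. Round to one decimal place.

82.0°C

Length n = 51. Scanning the sequence gives T=16, C=10, A=17, G=8.
G+C = 18, so %GC = 18/51 × 100 = 35.294%
Salt term: 16.6 × (-0.134) = -2.224
GC term: 0.41 × 35.294 = 14.471; length term: −600/51 = −11.765
Tm = 81.5 + (-2.224) + 14.471 − 11.765 = 81.982 → 82.0°C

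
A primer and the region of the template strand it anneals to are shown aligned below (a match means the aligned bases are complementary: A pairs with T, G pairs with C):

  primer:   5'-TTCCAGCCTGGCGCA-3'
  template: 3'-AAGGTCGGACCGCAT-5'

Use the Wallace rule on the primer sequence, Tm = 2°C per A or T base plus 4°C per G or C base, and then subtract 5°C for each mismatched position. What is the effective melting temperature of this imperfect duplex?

45°C

Primer base counts: A=2, T=3, G=4, C=6 → A+T=5, G+C=10
Perfect-match Tm = 2(5) + 4(10) = 10 + 40 = 50°C
Mismatches (positions where the bases are not complementary): 1 (at position 14)
Effective Tm = 50 − 1×5 = 50 − 5 = 45°C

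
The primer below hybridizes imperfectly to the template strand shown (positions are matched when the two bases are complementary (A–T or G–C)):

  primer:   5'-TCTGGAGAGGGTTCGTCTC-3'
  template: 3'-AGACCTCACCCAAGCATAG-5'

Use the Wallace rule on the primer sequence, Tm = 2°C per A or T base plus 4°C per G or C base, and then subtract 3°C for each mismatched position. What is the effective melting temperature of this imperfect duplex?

Primer base counts: A=2, T=6, G=7, C=4 → A+T=8, G+C=11
Perfect-match Tm = 2(8) + 4(11) = 16 + 44 = 60°C
Mismatches (positions where the bases are not complementary): 2 (at positions 8, 17)
Effective Tm = 60 − 2×3 = 60 − 6 = 54°C

54°C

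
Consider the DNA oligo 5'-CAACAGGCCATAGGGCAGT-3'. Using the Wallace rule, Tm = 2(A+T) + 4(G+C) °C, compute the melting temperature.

60°C

Counting bases: G=6, A=6, T=2, C=5
AT pairs contribute 8, GC pairs contribute 11.
Tm = 2×8 + 4×11 = 60°C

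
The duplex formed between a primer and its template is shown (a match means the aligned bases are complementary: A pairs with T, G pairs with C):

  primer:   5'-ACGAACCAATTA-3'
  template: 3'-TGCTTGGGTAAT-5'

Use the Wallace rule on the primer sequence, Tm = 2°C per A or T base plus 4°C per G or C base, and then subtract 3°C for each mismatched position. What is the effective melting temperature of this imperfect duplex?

29°C

Primer base counts: A=6, T=2, G=1, C=3 → A+T=8, G+C=4
Perfect-match Tm = 2(8) + 4(4) = 16 + 16 = 32°C
Mismatches (positions where the bases are not complementary): 1 (at position 8)
Effective Tm = 32 − 1×3 = 32 − 3 = 29°C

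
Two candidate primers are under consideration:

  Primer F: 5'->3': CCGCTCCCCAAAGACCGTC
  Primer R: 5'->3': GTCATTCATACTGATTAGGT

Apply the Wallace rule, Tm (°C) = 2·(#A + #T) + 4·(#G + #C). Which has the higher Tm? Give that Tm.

Primer F: A+T=6, G+C=13 → Tm = 2(6)+4(13) = 64°C
Primer R: A+T=13, G+C=7 → Tm = 2(13)+4(7) = 54°C
64°C vs 54°C → primer F is higher.

Primer F, 64°C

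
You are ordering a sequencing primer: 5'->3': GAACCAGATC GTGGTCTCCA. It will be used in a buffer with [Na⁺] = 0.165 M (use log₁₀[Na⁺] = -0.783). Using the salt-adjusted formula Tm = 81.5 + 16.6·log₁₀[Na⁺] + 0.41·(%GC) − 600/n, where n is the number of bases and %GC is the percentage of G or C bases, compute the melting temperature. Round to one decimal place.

61.1°C

Length n = 20. Scanning the sequence gives C=6, A=5, G=5, T=4.
G+C = 11, so %GC = 11/20 × 100 = 55%
Salt term: 16.6 × (-0.783) = -12.998
GC term: 0.41 × 55 = 22.55; length term: −600/20 = −30
Tm = 81.5 + (-12.998) + 22.55 − 30 = 61.052 → 61.1°C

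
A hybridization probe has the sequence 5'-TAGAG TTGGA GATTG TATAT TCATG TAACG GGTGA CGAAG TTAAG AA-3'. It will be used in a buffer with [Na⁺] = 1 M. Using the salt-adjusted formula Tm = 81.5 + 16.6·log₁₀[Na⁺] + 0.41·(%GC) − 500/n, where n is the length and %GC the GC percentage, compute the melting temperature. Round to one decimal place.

85.7°C

Length n = 47. C=3, G=14, T=14, A=16
G+C = 17, so %GC = 17/47 × 100 = 36.17%
Salt term: 16.6 × (0) = 0
GC term: 0.41 × 36.17 = 14.83; length term: −500/47 = −10.638
Tm = 81.5 + (0) + 14.83 − 10.638 = 85.692 → 85.7°C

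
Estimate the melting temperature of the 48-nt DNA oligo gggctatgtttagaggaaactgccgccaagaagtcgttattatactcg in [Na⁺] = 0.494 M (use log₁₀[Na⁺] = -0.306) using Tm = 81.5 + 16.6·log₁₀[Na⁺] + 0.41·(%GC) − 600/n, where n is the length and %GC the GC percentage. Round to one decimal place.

Length n = 48. Counting bases: C=9, A=13, G=13, T=13
G+C = 22, so %GC = 22/48 × 100 = 45.833%
Salt term: 16.6 × (-0.306) = -5.08
GC term: 0.41 × 45.833 = 18.792; length term: −600/48 = −12.5
Tm = 81.5 + (-5.08) + 18.792 − 12.5 = 82.712 → 82.7°C

82.7°C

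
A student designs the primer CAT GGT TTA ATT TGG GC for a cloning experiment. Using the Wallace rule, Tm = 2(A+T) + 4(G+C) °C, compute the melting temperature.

48°C

Counting bases: A=3, G=5, C=2, T=7
So N_AT = 10 and N_GC = 7.
Tm = 2(10) + 4(7) = 20 + 28 = 48°C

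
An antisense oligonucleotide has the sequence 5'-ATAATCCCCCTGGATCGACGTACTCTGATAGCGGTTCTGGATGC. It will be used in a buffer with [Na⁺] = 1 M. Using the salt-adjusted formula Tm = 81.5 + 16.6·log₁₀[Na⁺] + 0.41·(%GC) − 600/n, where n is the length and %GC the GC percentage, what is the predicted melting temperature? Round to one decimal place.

89.3°C

Length n = 44. Counting bases: C=12, T=12, G=11, A=9
G+C = 23, so %GC = 23/44 × 100 = 52.273%
Salt term: 16.6 × (0) = 0
GC term: 0.41 × 52.273 = 21.432; length term: −600/44 = −13.636
Tm = 81.5 + (0) + 21.432 − 13.636 = 89.296 → 89.3°C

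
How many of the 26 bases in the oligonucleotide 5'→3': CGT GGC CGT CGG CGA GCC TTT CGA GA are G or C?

Base counts: T=5, C=8, G=10, A=3
G+C = 10 + 8 = 18

18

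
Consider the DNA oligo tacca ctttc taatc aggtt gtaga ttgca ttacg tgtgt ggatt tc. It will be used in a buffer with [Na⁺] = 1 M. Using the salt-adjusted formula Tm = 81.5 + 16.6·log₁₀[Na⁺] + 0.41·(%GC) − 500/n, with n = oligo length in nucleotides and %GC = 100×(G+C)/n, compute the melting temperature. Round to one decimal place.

86.6°C

Length n = 47. Scanning the sequence gives G=10, T=19, C=8, A=10.
G+C = 18, so %GC = 18/47 × 100 = 38.298%
Salt term: 16.6 × (0) = 0
GC term: 0.41 × 38.298 = 15.702; length term: −500/47 = −10.638
Tm = 81.5 + (0) + 15.702 − 10.638 = 86.564 → 86.6°C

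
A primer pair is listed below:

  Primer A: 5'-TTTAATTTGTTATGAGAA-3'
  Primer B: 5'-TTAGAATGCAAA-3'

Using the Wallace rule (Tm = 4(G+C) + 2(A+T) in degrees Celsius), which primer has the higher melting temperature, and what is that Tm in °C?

Primer A, 42°C

Primer A: A+T=15, G+C=3 → Tm = 2(15)+4(3) = 42°C
Primer B: A+T=9, G+C=3 → Tm = 2(9)+4(3) = 30°C
42°C vs 30°C → primer A is higher.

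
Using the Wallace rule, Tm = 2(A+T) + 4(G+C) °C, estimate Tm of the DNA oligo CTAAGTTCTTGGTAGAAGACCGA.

A=7, G=6, T=6, C=4
A+T = 13, G+C = 10
Tm = 4·10 + 2·13 = 40 + 26 = 66°C

66°C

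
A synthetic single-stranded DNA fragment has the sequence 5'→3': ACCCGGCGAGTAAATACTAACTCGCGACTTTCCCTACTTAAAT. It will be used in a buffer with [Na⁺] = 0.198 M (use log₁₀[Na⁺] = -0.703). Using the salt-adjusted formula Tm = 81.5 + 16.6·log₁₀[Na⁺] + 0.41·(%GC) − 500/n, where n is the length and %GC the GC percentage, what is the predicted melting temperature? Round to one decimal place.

76.3°C

Length n = 43. Scanning the sequence gives T=11, C=13, A=13, G=6.
G+C = 19, so %GC = 19/43 × 100 = 44.186%
Salt term: 16.6 × (-0.703) = -11.67
GC term: 0.41 × 44.186 = 18.116; length term: −500/43 = −11.628
Tm = 81.5 + (-11.67) + 18.116 − 11.628 = 76.318 → 76.3°C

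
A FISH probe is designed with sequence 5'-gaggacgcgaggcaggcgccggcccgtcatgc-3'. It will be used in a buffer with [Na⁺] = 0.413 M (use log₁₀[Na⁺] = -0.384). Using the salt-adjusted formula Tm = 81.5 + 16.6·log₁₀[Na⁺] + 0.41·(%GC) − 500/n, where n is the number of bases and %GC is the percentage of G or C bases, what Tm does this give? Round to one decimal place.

91.5°C

Length n = 32. Scanning the sequence gives A=5, G=14, T=2, C=11.
G+C = 25, so %GC = 25/32 × 100 = 78.125%
Salt term: 16.6 × (-0.384) = -6.374
GC term: 0.41 × 78.125 = 32.031; length term: −500/32 = −15.625
Tm = 81.5 + (-6.374) + 32.031 − 15.625 = 91.532 → 91.5°C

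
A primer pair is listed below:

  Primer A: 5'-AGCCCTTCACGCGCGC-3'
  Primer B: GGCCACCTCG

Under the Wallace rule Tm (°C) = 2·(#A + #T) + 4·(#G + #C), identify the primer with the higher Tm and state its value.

Primer A, 56°C

Primer A: A+T=4, G+C=12 → Tm = 2(4)+4(12) = 56°C
Primer B: A+T=2, G+C=8 → Tm = 2(2)+4(8) = 36°C
56°C vs 36°C → primer A is higher.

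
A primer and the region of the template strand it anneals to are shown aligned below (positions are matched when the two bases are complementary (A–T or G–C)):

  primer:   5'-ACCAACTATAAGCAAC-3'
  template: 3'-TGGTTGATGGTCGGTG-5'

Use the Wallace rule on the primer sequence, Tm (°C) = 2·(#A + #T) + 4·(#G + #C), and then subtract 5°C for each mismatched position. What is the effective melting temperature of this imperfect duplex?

29°C

Primer base counts: A=8, T=2, G=1, C=5 → A+T=10, G+C=6
Perfect-match Tm = 2(10) + 4(6) = 20 + 24 = 44°C
Mismatches (positions where the bases are not complementary): 3 (at positions 9, 10, 14)
Effective Tm = 44 − 3×5 = 44 − 15 = 29°C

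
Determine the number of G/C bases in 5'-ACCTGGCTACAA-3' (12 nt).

6

Counting bases: C=4, T=2, A=4, G=2
G+C = 2 + 4 = 6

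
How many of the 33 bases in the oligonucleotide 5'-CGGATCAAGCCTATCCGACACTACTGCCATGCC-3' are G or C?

19

Base counts: C=13, A=8, G=6, T=6
G+C = 6 + 13 = 19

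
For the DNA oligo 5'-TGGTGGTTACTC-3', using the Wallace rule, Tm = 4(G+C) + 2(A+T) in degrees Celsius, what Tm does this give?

36°C

A=1, G=4, T=5, C=2
A+T = 6, G+C = 6
Tm = 2(6) + 4(6) = 12 + 24 = 36°C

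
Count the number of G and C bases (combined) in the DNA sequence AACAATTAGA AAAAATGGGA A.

Counting bases: G=4, T=3, C=1, A=13
G+C = 4 + 1 = 5

5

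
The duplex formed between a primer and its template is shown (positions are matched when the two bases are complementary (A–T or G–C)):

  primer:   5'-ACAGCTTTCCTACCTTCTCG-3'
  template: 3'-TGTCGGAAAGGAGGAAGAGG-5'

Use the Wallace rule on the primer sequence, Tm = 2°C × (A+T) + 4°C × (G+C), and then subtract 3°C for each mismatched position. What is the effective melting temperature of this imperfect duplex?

Primer base counts: A=3, T=7, G=2, C=8 → A+T=10, G+C=10
Perfect-match Tm = 2(10) + 4(10) = 20 + 40 = 60°C
Mismatches (positions where the bases are not complementary): 5 (at positions 6, 9, 11, 12, 20)
Effective Tm = 60 − 5×3 = 60 − 15 = 45°C

45°C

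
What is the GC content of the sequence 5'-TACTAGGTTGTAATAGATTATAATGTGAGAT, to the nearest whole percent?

26%

Counting bases: G=7, C=1, A=11, T=12
G+C = 7 + 1 = 8 out of 31 bases
%GC = 8/31 × 100 = 25.81% ≈ 26%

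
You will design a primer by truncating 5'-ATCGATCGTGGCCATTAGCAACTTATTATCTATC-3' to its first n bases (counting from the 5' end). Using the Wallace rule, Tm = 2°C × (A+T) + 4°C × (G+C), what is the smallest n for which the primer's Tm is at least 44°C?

n = 14

First 13 bases: ATCGATCGTGGCC → Tm = 42°C (< 44°C)
First 14 bases: ATCGATCGTGGCCA → Tm = 44°C (≥ 44°C)
Since every base adds ≥2°C, Tm only increases with n, so the threshold is first crossed at n = 14.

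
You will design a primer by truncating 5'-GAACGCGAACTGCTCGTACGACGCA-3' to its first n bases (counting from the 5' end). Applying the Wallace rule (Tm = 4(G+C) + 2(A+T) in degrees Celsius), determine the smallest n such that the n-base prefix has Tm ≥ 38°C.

First 11 bases: GAACGCGAACT → Tm = 34°C (< 38°C)
First 12 bases: GAACGCGAACTG → Tm = 38°C (≥ 38°C)
Each additional base adds 2°C (A/T) or 4°C (G/C), so Tm is non-decreasing in n; n = 12 is the first length to reach 38°C.

n = 12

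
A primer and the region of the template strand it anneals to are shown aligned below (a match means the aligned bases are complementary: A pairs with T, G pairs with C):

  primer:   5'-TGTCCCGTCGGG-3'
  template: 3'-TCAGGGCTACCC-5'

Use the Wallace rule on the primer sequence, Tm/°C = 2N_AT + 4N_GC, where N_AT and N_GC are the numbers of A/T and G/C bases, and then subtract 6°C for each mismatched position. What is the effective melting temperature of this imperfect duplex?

24°C

Primer base counts: A=0, T=3, G=5, C=4 → A+T=3, G+C=9
Perfect-match Tm = 2(3) + 4(9) = 6 + 36 = 42°C
Mismatches (positions where the bases are not complementary): 3 (at positions 1, 8, 9)
Effective Tm = 42 − 3×6 = 42 − 18 = 24°C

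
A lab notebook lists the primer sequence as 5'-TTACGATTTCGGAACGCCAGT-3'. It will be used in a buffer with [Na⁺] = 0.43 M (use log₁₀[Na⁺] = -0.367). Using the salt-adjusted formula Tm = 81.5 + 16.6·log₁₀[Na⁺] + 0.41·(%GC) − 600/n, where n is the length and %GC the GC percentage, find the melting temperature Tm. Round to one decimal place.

66.4°C

Length n = 21. Counting bases: T=6, A=5, C=5, G=5
G+C = 10, so %GC = 10/21 × 100 = 47.619%
Salt term: 16.6 × (-0.367) = -6.092
GC term: 0.41 × 47.619 = 19.524; length term: −600/21 = −28.571
Tm = 81.5 + (-6.092) + 19.524 − 28.571 = 66.361 → 66.4°C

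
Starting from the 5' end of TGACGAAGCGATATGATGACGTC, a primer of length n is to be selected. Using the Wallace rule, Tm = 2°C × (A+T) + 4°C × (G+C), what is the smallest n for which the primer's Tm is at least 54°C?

First 18 bases: TGACGAAGCGATATGATG → Tm = 52°C (< 54°C)
First 19 bases: TGACGAAGCGATATGATGA → Tm = 54°C (≥ 54°C)
Since every base adds ≥2°C, Tm only increases with n, so the threshold is first crossed at n = 19.

n = 19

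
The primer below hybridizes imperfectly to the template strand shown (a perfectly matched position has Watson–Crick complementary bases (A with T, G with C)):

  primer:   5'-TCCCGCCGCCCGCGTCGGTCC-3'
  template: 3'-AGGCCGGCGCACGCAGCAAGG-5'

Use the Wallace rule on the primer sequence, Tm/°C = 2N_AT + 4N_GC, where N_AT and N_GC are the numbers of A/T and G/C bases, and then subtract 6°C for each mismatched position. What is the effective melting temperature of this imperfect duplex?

54°C

Primer base counts: A=0, T=3, G=6, C=12 → A+T=3, G+C=18
Perfect-match Tm = 2(3) + 4(18) = 6 + 72 = 78°C
Mismatches (positions where the bases are not complementary): 4 (at positions 4, 10, 11, 18)
Effective Tm = 78 − 4×6 = 78 − 24 = 54°C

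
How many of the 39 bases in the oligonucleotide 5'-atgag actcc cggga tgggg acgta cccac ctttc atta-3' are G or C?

C=11, A=9, G=10, T=9
Total G or C: 10 + 11 = 21

21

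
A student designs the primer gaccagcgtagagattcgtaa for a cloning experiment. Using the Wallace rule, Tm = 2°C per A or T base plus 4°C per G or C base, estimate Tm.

Counting bases: G=6, C=4, T=4, A=7
So N_AT = 11 and N_GC = 10.
Tm = 4·10 + 2·11 = 40 + 22 = 62°C

62°C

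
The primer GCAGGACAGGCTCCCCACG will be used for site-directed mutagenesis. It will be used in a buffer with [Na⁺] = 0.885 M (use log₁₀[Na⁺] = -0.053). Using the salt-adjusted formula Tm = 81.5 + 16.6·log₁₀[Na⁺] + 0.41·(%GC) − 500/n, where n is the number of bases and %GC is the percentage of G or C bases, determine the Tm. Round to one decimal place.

84.5°C

Length n = 19. Base counts: G=6, A=4, T=1, C=8
G+C = 14, so %GC = 14/19 × 100 = 73.684%
Salt term: 16.6 × (-0.053) = -0.88
GC term: 0.41 × 73.684 = 30.21; length term: −500/19 = −26.316
Tm = 81.5 + (-0.88) + 30.21 − 26.316 = 84.514 → 84.5°C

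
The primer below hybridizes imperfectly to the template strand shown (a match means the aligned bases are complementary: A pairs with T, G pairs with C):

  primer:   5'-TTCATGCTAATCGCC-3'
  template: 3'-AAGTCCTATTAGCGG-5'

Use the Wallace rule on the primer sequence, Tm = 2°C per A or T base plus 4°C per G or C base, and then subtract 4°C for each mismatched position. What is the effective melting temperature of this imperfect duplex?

36°C

Primer base counts: A=3, T=5, G=2, C=5 → A+T=8, G+C=7
Perfect-match Tm = 2(8) + 4(7) = 16 + 28 = 44°C
Mismatches (positions where the bases are not complementary): 2 (at positions 5, 7)
Effective Tm = 44 − 2×4 = 44 − 8 = 36°C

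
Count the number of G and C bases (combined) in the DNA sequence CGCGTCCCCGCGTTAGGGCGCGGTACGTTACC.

23

Counting bases: G=11, T=6, C=12, A=3
Total G or C: 11 + 12 = 23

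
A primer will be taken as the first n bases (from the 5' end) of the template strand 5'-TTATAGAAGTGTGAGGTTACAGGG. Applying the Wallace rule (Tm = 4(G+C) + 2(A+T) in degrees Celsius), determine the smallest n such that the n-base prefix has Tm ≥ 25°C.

n = 11

First 10 bases: TTATAGAAGT → Tm = 24°C (< 25°C)
First 11 bases: TTATAGAAGTG → Tm = 28°C (≥ 25°C)
Each additional base adds 2°C (A/T) or 4°C (G/C), so Tm is non-decreasing in n; n = 11 is the first length to reach 25°C.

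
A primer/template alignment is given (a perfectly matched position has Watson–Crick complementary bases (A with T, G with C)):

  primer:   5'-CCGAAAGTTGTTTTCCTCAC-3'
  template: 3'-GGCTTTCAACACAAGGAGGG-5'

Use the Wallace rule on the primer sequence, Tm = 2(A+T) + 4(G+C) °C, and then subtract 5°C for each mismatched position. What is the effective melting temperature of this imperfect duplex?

Primer base counts: A=4, T=7, G=3, C=6 → A+T=11, G+C=9
Perfect-match Tm = 2(11) + 4(9) = 22 + 36 = 58°C
Mismatches (positions where the bases are not complementary): 2 (at positions 12, 19)
Effective Tm = 58 − 2×5 = 58 − 10 = 48°C

48°C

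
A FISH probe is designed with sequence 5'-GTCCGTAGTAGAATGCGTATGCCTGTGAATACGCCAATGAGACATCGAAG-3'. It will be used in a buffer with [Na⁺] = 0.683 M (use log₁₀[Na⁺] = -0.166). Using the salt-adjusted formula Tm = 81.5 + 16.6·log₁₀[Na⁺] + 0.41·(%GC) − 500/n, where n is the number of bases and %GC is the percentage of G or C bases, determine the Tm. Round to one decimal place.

88.4°C

Length n = 50. T=11, A=15, C=10, G=14
G+C = 24, so %GC = 24/50 × 100 = 48%
Salt term: 16.6 × (-0.166) = -2.756
GC term: 0.41 × 48 = 19.68; length term: −500/50 = −10
Tm = 81.5 + (-2.756) + 19.68 − 10 = 88.424 → 88.4°C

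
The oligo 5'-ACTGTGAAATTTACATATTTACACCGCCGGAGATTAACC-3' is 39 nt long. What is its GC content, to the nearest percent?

Scanning the sequence gives T=11, C=9, A=13, G=6.
G+C = 6 + 9 = 15 out of 39 bases
%GC = 15/39 × 100 = 38.46% ≈ 38%

38%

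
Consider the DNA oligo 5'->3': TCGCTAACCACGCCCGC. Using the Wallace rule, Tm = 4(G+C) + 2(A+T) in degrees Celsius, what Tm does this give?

58°C

Scanning the sequence gives A=3, G=3, C=9, T=2.
A+T = 5, G+C = 12
Tm = 2(5) + 4(12) = 10 + 48 = 58°C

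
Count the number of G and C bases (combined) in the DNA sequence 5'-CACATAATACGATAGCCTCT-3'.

Scanning the sequence gives T=5, A=7, C=6, G=2.
Total G or C: 2 + 6 = 8

8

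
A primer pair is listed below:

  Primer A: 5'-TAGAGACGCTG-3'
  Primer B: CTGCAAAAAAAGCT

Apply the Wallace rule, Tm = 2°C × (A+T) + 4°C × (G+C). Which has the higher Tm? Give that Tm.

Primer A: A+T=5, G+C=6 → Tm = 2(5)+4(6) = 34°C
Primer B: A+T=9, G+C=5 → Tm = 2(9)+4(5) = 38°C
34°C vs 38°C → primer B is higher.

Primer B, 38°C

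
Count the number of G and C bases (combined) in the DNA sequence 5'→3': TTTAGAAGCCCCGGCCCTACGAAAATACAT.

Base counts: A=10, C=9, T=6, G=5
Total G or C: 5 + 9 = 14

14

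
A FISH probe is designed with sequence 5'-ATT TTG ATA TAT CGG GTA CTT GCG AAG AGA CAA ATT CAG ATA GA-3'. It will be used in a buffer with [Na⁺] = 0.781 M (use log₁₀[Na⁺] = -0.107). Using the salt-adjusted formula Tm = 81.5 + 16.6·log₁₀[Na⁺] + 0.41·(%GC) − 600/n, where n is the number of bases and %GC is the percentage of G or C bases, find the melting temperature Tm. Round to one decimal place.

Length n = 44. Scanning the sequence gives A=16, C=5, T=13, G=10.
G+C = 15, so %GC = 15/44 × 100 = 34.091%
Salt term: 16.6 × (-0.107) = -1.776
GC term: 0.41 × 34.091 = 13.977; length term: −600/44 = −13.636
Tm = 81.5 + (-1.776) + 13.977 − 13.636 = 80.065 → 80.1°C

80.1°C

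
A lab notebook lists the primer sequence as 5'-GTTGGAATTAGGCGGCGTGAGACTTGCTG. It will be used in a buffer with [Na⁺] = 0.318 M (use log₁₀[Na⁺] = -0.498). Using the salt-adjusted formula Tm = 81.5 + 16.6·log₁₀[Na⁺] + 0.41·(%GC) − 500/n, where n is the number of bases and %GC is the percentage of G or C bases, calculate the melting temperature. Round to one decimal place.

Length n = 29. G=12, C=4, T=8, A=5
G+C = 16, so %GC = 16/29 × 100 = 55.172%
Salt term: 16.6 × (-0.498) = -8.267
GC term: 0.41 × 55.172 = 22.621; length term: −500/29 = −17.241
Tm = 81.5 + (-8.267) + 22.621 − 17.241 = 78.613 → 78.6°C

78.6°C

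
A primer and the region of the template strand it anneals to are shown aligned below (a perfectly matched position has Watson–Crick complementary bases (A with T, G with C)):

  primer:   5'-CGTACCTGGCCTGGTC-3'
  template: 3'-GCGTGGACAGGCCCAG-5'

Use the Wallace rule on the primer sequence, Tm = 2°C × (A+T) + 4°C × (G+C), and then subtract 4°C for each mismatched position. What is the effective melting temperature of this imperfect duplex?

42°C

Primer base counts: A=1, T=4, G=5, C=6 → A+T=5, G+C=11
Perfect-match Tm = 2(5) + 4(11) = 10 + 44 = 54°C
Mismatches (positions where the bases are not complementary): 3 (at positions 3, 9, 12)
Effective Tm = 54 − 3×4 = 54 − 12 = 42°C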